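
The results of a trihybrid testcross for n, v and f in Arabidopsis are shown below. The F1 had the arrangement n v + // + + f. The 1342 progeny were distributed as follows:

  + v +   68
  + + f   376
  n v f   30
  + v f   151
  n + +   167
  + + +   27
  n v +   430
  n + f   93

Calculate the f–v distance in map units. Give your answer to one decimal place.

27.9 map units

The two rarest classes, n v f and + + +, are the double crossovers. Comparing them with the parentals, only the f allele has switched, so f is the middle locus and the order is v – f – n.
Crossovers in the v–f interval produce the single-crossover classes n + + and + v f (167 + 151 = 318) plus the double crossovers (57).
RF(v–f) = (318 + 57) / 1342 = 375/1342 = 0.2794 → 27.9 map units.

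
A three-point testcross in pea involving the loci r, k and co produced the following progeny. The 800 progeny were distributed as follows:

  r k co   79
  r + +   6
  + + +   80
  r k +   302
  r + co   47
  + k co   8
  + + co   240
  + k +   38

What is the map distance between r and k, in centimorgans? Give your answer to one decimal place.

12.4 centimorgans

The two most frequent reciprocal classes, r k + and + + co, are the parental types, so the F1 was r k + / + + co.
The two rarest classes, r + + and + k co, are the double crossovers. Comparing them with the parentals, only the k allele has switched, so k is the middle locus and the order is r – k – co.
Crossovers in the r–k interval produce the single-crossover classes + k + and r + co (38 + 47 = 85) plus the double crossovers (14).
RF(r–k) = (85 + 14) / 800 = 99/800 = 0.1237 → 12.4 centimorgans.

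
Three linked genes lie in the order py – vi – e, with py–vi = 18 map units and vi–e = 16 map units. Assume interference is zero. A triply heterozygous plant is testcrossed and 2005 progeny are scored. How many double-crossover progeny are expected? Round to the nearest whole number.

58

Map distances give recombination frequencies of 0.180 and 0.160 for the two intervals.
With no interference, expected double-crossover frequency = 0.180 × 0.160 = 0.02880.
Expected number = 0.02880 × 2005 = 57.74 ≈ 58.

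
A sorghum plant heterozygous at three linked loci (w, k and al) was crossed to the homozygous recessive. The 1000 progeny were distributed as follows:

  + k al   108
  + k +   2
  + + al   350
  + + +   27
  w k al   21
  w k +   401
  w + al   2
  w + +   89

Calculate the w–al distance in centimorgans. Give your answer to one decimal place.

5.2 centimorgans

The two most frequent reciprocal classes, + + al and w k +, are the parental types, so the F1 was + + al / w k +.
The two rarest classes, w + al and + k +, are the double crossovers. Comparing them with the parentals, only the w allele has switched, so w is the middle locus and the order is k – w – al.
Crossovers in the w–al interval produce the single-crossover classes + + + and w k al (27 + 21 = 48) plus the double crossovers (4).
RF(w–al) = (48 + 4) / 1000 = 52/1000 = 0.0520 → 5.2 centimorgans.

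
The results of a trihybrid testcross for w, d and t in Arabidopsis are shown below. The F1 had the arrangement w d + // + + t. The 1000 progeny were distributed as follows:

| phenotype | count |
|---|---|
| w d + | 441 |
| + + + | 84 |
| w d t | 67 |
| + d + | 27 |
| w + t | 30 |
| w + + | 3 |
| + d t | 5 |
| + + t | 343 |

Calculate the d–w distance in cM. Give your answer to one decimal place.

6.5 cM

The two rarest classes, w + + and + d t, are the double crossovers. Comparing them with the parentals, only the d allele has switched, so d is the middle locus and the order is w – d – t.
Crossovers in the w–d interval produce the single-crossover classes + d + and w + t (27 + 30 = 57) plus the double crossovers (8).
RF(w–d) = (57 + 8) / 1000 = 65/1000 = 0.0650 → 6.5 cM.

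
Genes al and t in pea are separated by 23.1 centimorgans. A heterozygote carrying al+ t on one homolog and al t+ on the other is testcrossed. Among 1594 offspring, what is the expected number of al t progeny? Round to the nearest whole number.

A map distance of 23.1 centimorgans corresponds to a recombination frequency of 0.231.
The F1 is al+ t / al t+, so al t is a recombinant gamete class with expected frequency r/2 = 0.231/2 = 0.1155.
Expected number = 0.1155 × 1594 = 184.11 ≈ 184.

184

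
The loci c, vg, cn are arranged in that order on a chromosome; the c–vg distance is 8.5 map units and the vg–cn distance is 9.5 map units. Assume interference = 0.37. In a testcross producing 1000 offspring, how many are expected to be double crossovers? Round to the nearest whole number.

Map distances give recombination frequencies of 0.085 and 0.095 for the two intervals.
With interference 0.37 (so coincidence = 0.63), expected double-crossover frequency = 0.085 × 0.095 × 0.63 = 0.00509.
Expected number = 0.00509 × 1000 = 5.09 ≈ 5.

5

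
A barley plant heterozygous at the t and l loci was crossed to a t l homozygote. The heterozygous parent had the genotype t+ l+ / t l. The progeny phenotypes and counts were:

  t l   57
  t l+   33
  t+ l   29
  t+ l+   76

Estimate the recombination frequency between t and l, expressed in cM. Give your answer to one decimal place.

The recombinant classes are t+ l and t l+: 29 + 33 = 62.
Recombination frequency = 62/195 = 0.3179 ≈ 31.8%, i.e. 31.8 cM.

31.8 cM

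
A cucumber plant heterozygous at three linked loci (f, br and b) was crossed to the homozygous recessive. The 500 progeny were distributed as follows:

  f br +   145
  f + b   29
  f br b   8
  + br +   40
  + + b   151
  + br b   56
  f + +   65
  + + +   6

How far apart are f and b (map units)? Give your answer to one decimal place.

16.6 map units

The two most frequent reciprocal classes, + + b and f br +, are the parental types, so the F1 was + + b / f br +.
The two rarest classes, + + + and f br b, are the double crossovers. Comparing them with the parentals, only the b allele has switched, so b is the middle locus and the order is f – b – br.
Crossovers in the f–b interval produce the single-crossover classes f + b and + br + (29 + 40 = 69) plus the double crossovers (14).
RF(f–b) = (69 + 14) / 500 = 83/500 = 0.1660 → 16.6 map units.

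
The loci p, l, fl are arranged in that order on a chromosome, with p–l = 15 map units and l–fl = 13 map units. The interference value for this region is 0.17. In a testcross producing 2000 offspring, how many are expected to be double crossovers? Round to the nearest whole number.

Map distances give recombination frequencies of 0.150 and 0.130 for the two intervals.
With interference 0.17 (so coincidence = 0.83), expected double-crossover frequency = 0.150 × 0.130 × 0.83 = 0.01618.
Expected number = 0.01618 × 2000 = 32.37 ≈ 32.

32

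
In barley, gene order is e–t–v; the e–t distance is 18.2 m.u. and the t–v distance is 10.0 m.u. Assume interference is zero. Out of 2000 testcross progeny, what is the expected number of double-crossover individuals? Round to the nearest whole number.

36

Map distances give recombination frequencies of 0.182 and 0.100 for the two intervals.
With no interference, expected double-crossover frequency = 0.182 × 0.100 = 0.01820.
Expected number = 0.01820 × 2000 = 36.40 ≈ 36.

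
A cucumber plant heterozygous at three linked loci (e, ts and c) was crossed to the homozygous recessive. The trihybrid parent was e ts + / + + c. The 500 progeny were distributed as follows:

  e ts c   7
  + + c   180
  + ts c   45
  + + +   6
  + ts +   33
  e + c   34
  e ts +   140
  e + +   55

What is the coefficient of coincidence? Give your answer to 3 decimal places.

0.719

The two rarest classes, e ts c and + + +, are the double crossovers. Comparing them with the parentals, only the c allele has switched, so c is the middle locus and the order is ts – c – e.
ts–c: (100 + 13)/500 = 0.2260; c–e: (67 + 13)/500 = 0.1600.
Expected DCO frequency = 0.2260 × 0.1600 ≈ 0.03616; observed = 13/500 ≈ 0.02600.
Coefficient of coincidence = 0.02600/0.03616 ≈ 0.719.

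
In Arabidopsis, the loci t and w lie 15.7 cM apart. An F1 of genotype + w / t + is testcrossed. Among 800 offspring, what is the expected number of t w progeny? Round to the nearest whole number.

63

A map distance of 15.7 cM corresponds to a recombination frequency of 0.157.
The F1 is + w / t +, so t w is a recombinant gamete class with expected frequency r/2 = 0.157/2 = 0.0785.
Expected number = 0.0785 × 800 = 62.80 ≈ 63.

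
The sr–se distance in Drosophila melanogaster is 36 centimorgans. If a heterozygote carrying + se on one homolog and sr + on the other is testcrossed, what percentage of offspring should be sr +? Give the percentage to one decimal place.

A map distance of 36 centimorgans corresponds to a recombination frequency of 0.360.
The F1 is + se / sr +, so sr + is a parental gamete class with expected frequency (1 − r)/2 = 0.640/2 = 0.3200.
That is 0.3200 = 32.0% of the progeny.

32.0%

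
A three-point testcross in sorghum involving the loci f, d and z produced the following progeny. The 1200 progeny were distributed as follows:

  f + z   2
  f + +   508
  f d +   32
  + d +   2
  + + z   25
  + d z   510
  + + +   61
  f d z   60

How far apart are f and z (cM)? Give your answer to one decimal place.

10.4 cM

The two most frequent reciprocal classes, f + + and + d z, are the parental types, so the F1 was f + + / + d z.
The two rarest classes, f + z and + d +, are the double crossovers. Comparing them with the parentals, only the z allele has switched, so z is the middle locus and the order is d – z – f.
Crossovers in the z–f interval produce the single-crossover classes + + + and f d z (61 + 60 = 121) plus the double crossovers (4).
RF(z–f) = (121 + 4) / 1200 = 125/1200 = 0.1042 → 10.4 cM.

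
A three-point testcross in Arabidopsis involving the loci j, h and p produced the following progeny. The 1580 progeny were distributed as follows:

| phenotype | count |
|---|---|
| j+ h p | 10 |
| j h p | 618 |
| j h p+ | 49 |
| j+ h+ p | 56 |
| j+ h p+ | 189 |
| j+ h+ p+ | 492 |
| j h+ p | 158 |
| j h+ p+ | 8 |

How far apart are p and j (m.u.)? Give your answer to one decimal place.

7.8 m.u.

The two most frequent reciprocal classes, j+ h+ p+ and j h p, are the parental types, so the F1 was j+ h+ p+ / j h p.
The two rarest classes, j h+ p+ and j+ h p, are the double crossovers. Comparing them with the parentals, only the j allele has switched, so j is the middle locus and the order is h – j – p.
Crossovers in the j–p interval produce the single-crossover classes j+ h+ p and j h p+ (56 + 49 = 105) plus the double crossovers (18).
RF(j–p) = (105 + 18) / 1580 = 123/1580 = 0.0778 → 7.8 m.u.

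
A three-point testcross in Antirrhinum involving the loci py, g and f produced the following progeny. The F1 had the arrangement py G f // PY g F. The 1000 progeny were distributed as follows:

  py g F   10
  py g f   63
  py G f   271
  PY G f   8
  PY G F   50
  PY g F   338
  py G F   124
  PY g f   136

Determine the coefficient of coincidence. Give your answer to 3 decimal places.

The two rarest classes, PY G f and py g F, are the double crossovers. Comparing them with the parentals, only the py allele has switched, so py is the middle locus and the order is g – py – f.
g–py: (113 + 18)/1000 = 0.1310; py–f: (260 + 18)/1000 = 0.2780.
Expected DCO frequency = 0.1310 × 0.2780 ≈ 0.03642; observed = 18/1000 ≈ 0.01800.
Coefficient of coincidence = 0.01800/0.03642 ≈ 0.494.

0.494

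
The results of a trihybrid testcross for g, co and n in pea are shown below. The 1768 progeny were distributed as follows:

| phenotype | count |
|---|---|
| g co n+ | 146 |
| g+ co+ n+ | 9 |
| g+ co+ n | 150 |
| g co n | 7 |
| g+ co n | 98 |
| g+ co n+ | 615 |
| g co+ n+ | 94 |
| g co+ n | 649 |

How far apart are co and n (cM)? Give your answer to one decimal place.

The two most frequent reciprocal classes, g+ co n+ and g co+ n, are the parental types, so the F1 was g+ co n+ / g co+ n.
The two rarest classes, g+ co+ n+ and g co n, are the double crossovers. Comparing them with the parentals, only the co allele has switched, so co is the middle locus and the order is g – co – n.
Crossovers in the co–n interval produce the single-crossover classes g+ co n and g co+ n+ (98 + 94 = 192) plus the double crossovers (16).
RF(co–n) = (192 + 16) / 1768 = 208/1768 = 0.1176 → 11.8 cM.

11.8 cM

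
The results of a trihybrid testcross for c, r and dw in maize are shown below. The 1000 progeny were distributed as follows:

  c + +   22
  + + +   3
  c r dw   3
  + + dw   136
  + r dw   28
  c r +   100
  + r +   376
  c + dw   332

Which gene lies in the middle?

The two most frequent reciprocal classes, + r + and c + dw, are the parental types, so the F1 was + r + / c + dw.
The two rarest classes, + + + and c r dw, are the double crossovers. Comparing them with the parentals, only the r allele has switched, so r is the middle locus and the order is dw – r – c.

r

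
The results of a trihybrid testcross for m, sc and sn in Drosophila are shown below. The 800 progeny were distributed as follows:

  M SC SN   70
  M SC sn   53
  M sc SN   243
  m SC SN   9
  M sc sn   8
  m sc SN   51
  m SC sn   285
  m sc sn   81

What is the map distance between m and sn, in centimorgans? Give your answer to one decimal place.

15.1 centimorgans

The two most frequent reciprocal classes, M sc SN and m SC sn, are the parental types, so the F1 was M sc SN / m SC sn.
The two rarest classes, M sc sn and m SC SN, are the double crossovers. Comparing them with the parentals, only the sn allele has switched, so sn is the middle locus and the order is m – sn – sc.
Crossovers in the m–sn interval produce the single-crossover classes m sc SN and M SC sn (51 + 53 = 104) plus the double crossovers (17).
RF(m–sn) = (104 + 17) / 800 = 121/800 = 0.1512 → 15.1 centimorgans.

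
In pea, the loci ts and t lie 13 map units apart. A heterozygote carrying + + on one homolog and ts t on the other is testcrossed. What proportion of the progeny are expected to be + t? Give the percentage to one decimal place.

A map distance of 13 map units corresponds to a recombination frequency of 0.130.
The F1 is + + / ts t, so + t is a recombinant gamete class with expected frequency r/2 = 0.130/2 = 0.0650.
That is 0.0650 = 6.5% of the progeny.

6.5%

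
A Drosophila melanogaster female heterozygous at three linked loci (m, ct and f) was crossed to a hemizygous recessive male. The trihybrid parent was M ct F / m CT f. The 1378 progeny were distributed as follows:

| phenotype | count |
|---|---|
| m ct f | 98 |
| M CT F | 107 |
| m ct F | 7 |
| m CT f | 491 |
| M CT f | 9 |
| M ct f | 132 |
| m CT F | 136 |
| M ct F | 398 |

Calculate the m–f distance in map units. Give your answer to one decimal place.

The two rarest classes, m ct F and M CT f, are the double crossovers. Comparing them with the parentals, only the m allele has switched, so m is the middle locus and the order is f – m – ct.
Crossovers in the f–m interval produce the single-crossover classes M ct f and m CT F (132 + 136 = 268) plus the double crossovers (16).
RF(f–m) = (268 + 16) / 1378 = 284/1378 = 0.2061 → 20.6 map units.

20.6 map units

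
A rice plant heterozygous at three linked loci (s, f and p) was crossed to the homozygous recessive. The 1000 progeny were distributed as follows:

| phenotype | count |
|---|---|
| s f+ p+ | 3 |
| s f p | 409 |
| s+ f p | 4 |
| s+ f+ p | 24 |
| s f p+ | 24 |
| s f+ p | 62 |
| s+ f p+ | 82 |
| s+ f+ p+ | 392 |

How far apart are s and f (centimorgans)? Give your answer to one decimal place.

The two most frequent reciprocal classes, s f p and s+ f+ p+, are the parental types, so the F1 was s f p / s+ f+ p+.
The two rarest classes, s+ f p and s f+ p+, are the double crossovers. Comparing them with the parentals, only the s allele has switched, so s is the middle locus and the order is p – s – f.
Crossovers in the s–f interval produce the single-crossover classes s f+ p and s+ f p+ (62 + 82 = 144) plus the double crossovers (7).
RF(s–f) = (144 + 7) / 1000 = 151/1000 = 0.1510 → 15.1 centimorgans.

15.1 centimorgans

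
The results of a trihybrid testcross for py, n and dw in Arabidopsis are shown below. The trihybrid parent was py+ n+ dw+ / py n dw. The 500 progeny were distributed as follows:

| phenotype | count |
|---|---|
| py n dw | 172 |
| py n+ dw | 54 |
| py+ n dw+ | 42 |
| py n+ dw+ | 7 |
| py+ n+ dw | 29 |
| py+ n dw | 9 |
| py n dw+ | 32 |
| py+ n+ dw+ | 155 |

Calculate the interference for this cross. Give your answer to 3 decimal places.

0.072

The two rarest classes, py n+ dw+ and py+ n dw, are the double crossovers. Comparing them with the parentals, only the py allele has switched, so py is the middle locus and the order is dw – py – n.
dw–py: (61 + 16)/500 = 0.1540; py–n: (96 + 16)/500 = 0.2240.
Expected DCO frequency = 0.1540 × 0.2240 ≈ 0.03450; observed = 16/500 ≈ 0.03200.
Coefficient of coincidence = 0.03200/0.03450 ≈ 0.928; interference = 1 − 0.928 = 0.072.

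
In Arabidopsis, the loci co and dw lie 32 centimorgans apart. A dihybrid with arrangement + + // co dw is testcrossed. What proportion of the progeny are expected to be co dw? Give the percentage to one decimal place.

A map distance of 32 centimorgans corresponds to a recombination frequency of 0.320.
The F1 is + + / co dw, so co dw is a parental gamete class with expected frequency (1 − r)/2 = 0.680/2 = 0.3400.
That is 0.3400 = 34.0% of the progeny.

34.0%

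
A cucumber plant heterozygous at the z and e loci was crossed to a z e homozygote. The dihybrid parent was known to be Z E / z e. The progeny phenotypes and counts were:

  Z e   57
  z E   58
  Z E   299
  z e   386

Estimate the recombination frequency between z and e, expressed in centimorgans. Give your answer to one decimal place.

The recombinant classes are Z e and z E: 57 + 58 = 115.
Recombination frequency = 115/800 = 0.1437 ≈ 14.4%, i.e. 14.4 centimorgans.

14.4 centimorgans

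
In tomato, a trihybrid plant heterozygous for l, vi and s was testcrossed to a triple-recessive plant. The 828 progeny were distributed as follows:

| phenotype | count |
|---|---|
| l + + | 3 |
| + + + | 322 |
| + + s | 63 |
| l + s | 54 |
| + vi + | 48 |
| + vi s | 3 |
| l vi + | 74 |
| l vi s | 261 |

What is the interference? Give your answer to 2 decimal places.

0.68

The two most frequent reciprocal classes, l vi s and + + +, are the parental types, so the F1 was l vi s / + + +.
The two rarest classes, + vi s and l + +, are the double crossovers. Comparing them with the parentals, only the l allele has switched, so l is the middle locus and the order is s – l – vi.
s–l: (137 + 6)/828 = 0.1727; l–vi: (102 + 6)/828 = 0.1304.
Expected DCO frequency = 0.1727 × 0.1304 ≈ 0.02252; observed = 6/828 ≈ 0.00725.
Coefficient of coincidence = 0.00725/0.02252 ≈ 0.32; interference = 1 − 0.32 = 0.68.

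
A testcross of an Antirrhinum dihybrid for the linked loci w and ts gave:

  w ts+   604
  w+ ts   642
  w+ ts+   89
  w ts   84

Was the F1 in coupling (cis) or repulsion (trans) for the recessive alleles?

trans

The two most frequent classes are w+ ts (642) and w ts+ (604); these are the parental (non-recombinant) types.
So the F1 carried w+ ts on one chromosome and w ts+ on the other — the recessive alleles are on opposite chromosomes (trans / repulsion).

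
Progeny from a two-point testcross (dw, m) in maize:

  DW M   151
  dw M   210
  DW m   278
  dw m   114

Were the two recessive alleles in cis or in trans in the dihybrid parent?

trans

The two most frequent classes are DW m (278) and dw M (210); these are the parental (non-recombinant) types.
So the F1 carried DW m on one chromosome and dw M on the other — the recessive alleles are on opposite chromosomes (trans / repulsion).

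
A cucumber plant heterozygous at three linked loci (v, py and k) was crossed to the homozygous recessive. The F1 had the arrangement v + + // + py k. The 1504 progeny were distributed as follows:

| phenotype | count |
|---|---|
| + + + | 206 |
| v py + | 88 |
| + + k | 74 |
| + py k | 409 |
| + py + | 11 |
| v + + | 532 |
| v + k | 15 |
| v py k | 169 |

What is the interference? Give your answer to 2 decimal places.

0.48

The two rarest classes, v + k and + py +, are the double crossovers. Comparing them with the parentals, only the k allele has switched, so k is the middle locus and the order is py – k – v.
py–k: (162 + 26)/1504 = 0.1250; k–v: (375 + 26)/1504 = 0.2666.
Expected DCO frequency = 0.1250 × 0.2666 ≈ 0.03333; observed = 26/1504 ≈ 0.01729.
Coefficient of coincidence = 0.01729/0.03333 ≈ 0.52; interference = 1 − 0.52 = 0.48.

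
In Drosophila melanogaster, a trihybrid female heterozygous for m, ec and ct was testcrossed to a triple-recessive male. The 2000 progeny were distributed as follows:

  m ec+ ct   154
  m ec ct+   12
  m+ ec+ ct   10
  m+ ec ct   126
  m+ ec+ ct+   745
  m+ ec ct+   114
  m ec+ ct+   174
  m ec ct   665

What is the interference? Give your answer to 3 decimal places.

The two most frequent reciprocal classes, m ec ct and m+ ec+ ct+, are the parental types, so the F1 was m ec ct / m+ ec+ ct+.
The two rarest classes, m ec ct+ and m+ ec+ ct, are the double crossovers. Comparing them with the parentals, only the ct allele has switched, so ct is the middle locus and the order is m – ct – ec.
m–ct: (300 + 22)/2000 = 0.1610; ct–ec: (268 + 22)/2000 = 0.1450.
Expected DCO frequency = 0.1610 × 0.1450 ≈ 0.02334; observed = 22/2000 ≈ 0.01100.
Coefficient of coincidence = 0.01100/0.02334 ≈ 0.471; interference = 1 − 0.471 = 0.529.

0.529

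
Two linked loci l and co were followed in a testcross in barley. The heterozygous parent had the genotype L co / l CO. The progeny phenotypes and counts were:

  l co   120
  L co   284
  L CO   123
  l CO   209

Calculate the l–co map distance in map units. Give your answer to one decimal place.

The recombinant classes are L CO and l co: 123 + 120 = 243.
Recombination frequency = 243/736 = 0.3302 ≈ 33.0%, i.e. 33.0 map units.

33.0 map units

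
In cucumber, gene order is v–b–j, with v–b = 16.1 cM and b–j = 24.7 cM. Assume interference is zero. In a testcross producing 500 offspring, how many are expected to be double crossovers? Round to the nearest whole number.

20

Map distances give recombination frequencies of 0.161 and 0.247 for the two intervals.
With no interference, expected double-crossover frequency = 0.161 × 0.247 = 0.03977.
Expected number = 0.03977 × 500 = 19.88 ≈ 20.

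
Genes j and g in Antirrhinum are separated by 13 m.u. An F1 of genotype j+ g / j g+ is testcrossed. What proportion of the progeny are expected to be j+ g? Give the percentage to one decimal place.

A map distance of 13 m.u. corresponds to a recombination frequency of 0.130.
The F1 is j+ g / j g+, so j+ g is a parental gamete class with expected frequency (1 − r)/2 = 0.870/2 = 0.4350.
That is 0.4350 = 43.5% of the progeny.

43.5%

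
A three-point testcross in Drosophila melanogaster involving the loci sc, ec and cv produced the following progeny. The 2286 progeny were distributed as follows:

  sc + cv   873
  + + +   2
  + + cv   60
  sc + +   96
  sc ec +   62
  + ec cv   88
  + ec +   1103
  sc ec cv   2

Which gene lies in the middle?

ec

The two most frequent reciprocal classes, sc + cv and + ec +, are the parental types, so the F1 was sc + cv / + ec +.
The two rarest classes, sc ec cv and + + +, are the double crossovers. Comparing them with the parentals, only the ec allele has switched, so ec is the middle locus and the order is cv – ec – sc.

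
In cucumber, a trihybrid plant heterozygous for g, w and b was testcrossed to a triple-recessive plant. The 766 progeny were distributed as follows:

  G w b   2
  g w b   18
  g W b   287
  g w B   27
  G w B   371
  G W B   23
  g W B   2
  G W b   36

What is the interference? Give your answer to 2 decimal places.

The two most frequent reciprocal classes, g W b and G w B, are the parental types, so the F1 was g W b / G w B.
The two rarest classes, g W B and G w b, are the double crossovers. Comparing them with the parentals, only the b allele has switched, so b is the middle locus and the order is w – b – g.
w–b: (41 + 4)/766 = 0.0587; b–g: (63 + 4)/766 = 0.0875.
Expected DCO frequency = 0.0587 × 0.0875 ≈ 0.00514; observed = 4/766 ≈ 0.00522.
Coefficient of coincidence = 0.00522/0.00514 ≈ 1.02; interference = 1 − 1.02 = -0.02.

-0.02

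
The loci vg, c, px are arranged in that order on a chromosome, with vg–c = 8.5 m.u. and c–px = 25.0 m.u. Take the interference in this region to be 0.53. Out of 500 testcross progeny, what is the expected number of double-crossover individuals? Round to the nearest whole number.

Map distances give recombination frequencies of 0.085 and 0.250 for the two intervals.
With interference 0.53 (so coincidence = 0.47), expected double-crossover frequency = 0.085 × 0.250 × 0.47 = 0.00999.
Expected number = 0.00999 × 500 = 4.99 ≈ 5.

5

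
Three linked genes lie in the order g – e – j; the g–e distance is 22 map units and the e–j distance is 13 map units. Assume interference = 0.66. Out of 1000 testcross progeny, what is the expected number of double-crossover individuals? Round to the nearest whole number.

Map distances give recombination frequencies of 0.220 and 0.130 for the two intervals.
With interference 0.66 (so coincidence = 0.34), expected double-crossover frequency = 0.220 × 0.130 × 0.34 = 0.00972.
Expected number = 0.00972 × 1000 = 9.72 ≈ 10.

10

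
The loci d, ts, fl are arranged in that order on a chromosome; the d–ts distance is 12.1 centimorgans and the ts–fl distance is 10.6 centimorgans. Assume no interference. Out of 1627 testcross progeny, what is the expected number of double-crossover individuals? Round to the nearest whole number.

21

Map distances give recombination frequencies of 0.121 and 0.106 for the two intervals.
With no interference, expected double-crossover frequency = 0.121 × 0.106 = 0.01283.
Expected number = 0.01283 × 1627 = 20.87 ≈ 21.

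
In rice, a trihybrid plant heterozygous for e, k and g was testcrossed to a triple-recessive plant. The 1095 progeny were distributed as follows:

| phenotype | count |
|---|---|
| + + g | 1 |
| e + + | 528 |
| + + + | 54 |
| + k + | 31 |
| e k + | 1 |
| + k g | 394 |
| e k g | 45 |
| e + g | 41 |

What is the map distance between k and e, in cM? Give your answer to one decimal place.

9.2 cM

The two most frequent reciprocal classes, e + + and + k g, are the parental types, so the F1 was e + + / + k g.
The two rarest classes, e k + and + + g, are the double crossovers. Comparing them with the parentals, only the k allele has switched, so k is the middle locus and the order is g – k – e.
Crossovers in the k–e interval produce the single-crossover classes + + + and e k g (54 + 45 = 99) plus the double crossovers (2).
RF(k–e) = (99 + 2) / 1095 = 101/1095 = 0.0922 → 9.2 cM.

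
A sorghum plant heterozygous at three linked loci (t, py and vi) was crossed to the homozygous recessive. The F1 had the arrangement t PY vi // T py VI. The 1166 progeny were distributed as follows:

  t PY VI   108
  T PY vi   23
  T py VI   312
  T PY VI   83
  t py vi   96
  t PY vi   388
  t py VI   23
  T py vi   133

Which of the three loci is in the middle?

The two rarest classes, T PY vi and t py VI, are the double crossovers. Comparing them with the parentals, only the t allele has switched, so t is the middle locus and the order is py – t – vi.

t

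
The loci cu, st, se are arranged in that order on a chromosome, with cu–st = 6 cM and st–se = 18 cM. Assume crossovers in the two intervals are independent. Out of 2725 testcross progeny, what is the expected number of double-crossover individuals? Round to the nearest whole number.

29

Map distances give recombination frequencies of 0.060 and 0.180 for the two intervals.
With no interference, expected double-crossover frequency = 0.060 × 0.180 = 0.01080.
Expected number = 0.01080 × 2725 = 29.43 ≈ 29.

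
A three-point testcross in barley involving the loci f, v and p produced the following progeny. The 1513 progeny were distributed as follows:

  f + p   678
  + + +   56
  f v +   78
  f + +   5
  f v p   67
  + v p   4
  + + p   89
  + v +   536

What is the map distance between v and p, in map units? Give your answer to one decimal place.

8.7 map units

The two most frequent reciprocal classes, f + p and + v +, are the parental types, so the F1 was f + p / + v +.
The two rarest classes, f + + and + v p, are the double crossovers. Comparing them with the parentals, only the p allele has switched, so p is the middle locus and the order is v – p – f.
Crossovers in the v–p interval produce the single-crossover classes f v p and + + + (67 + 56 = 123) plus the double crossovers (9).
RF(v–p) = (123 + 9) / 1513 = 132/1513 = 0.0872 → 8.7 map units.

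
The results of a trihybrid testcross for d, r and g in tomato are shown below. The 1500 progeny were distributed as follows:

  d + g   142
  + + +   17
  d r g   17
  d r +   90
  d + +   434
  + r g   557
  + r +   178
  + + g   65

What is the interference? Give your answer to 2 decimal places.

The two most frequent reciprocal classes, d + + and + r g, are the parental types, so the F1 was d + + / + r g.
The two rarest classes, + + + and d r g, are the double crossovers. Comparing them with the parentals, only the d allele has switched, so d is the middle locus and the order is r – d – g.
r–d: (155 + 34)/1500 = 0.1260; d–g: (320 + 34)/1500 = 0.2360.
Expected DCO frequency = 0.1260 × 0.2360 ≈ 0.02974; observed = 34/1500 ≈ 0.02267.
Coefficient of coincidence = 0.02267/0.02974 ≈ 0.76; interference = 1 − 0.76 = 0.24.

0.24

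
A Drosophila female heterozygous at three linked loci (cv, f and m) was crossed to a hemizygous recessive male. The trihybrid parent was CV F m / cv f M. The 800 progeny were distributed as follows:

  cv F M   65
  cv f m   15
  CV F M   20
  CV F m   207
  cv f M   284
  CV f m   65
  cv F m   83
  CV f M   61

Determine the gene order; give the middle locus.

The two rarest classes, CV F M and cv f m, are the double crossovers. Comparing them with the parentals, only the m allele has switched, so m is the middle locus and the order is f – m – cv.

m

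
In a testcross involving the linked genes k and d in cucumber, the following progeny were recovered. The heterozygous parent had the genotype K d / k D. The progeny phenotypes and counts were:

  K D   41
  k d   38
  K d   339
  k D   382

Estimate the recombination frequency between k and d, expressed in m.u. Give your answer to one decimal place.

9.9 m.u.

The recombinant classes are K D and k d: 41 + 38 = 79.
Recombination frequency = 79/800 = 0.0988 ≈ 9.9%, i.e. 9.9 m.u.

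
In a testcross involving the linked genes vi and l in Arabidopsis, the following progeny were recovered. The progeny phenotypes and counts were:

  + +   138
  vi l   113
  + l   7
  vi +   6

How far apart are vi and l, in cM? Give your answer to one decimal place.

4.9 cM

The two most frequent classes, + + (138) and vi l (113), are the parental types, so the F1 was + + / vi l.
The recombinant classes are + l and vi +: 7 + 6 = 13.
Recombination frequency = 13/264 = 0.0492 ≈ 4.9%, i.e. 4.9 cM.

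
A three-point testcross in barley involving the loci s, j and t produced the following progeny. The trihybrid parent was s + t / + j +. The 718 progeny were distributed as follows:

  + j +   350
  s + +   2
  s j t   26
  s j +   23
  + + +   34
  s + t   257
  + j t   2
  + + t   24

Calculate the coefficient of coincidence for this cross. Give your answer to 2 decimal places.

The two rarest classes, s + + and + j t, are the double crossovers. Comparing them with the parentals, only the t allele has switched, so t is the middle locus and the order is s – t – j.
s–t: (47 + 4)/718 = 0.0710; t–j: (60 + 4)/718 = 0.0891.
Expected DCO frequency = 0.0710 × 0.0891 ≈ 0.00633; observed = 4/718 ≈ 0.00557.
Coefficient of coincidence = 0.00557/0.00633 ≈ 0.88.

0.88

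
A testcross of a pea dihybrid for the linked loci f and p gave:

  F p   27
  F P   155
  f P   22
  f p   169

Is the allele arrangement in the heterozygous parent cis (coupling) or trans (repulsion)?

cis

The two most frequent classes are F P (155) and f p (169); these are the parental (non-recombinant) types.
So the F1 carried F P on one chromosome and f p on the other — the recessive alleles are on the same chromosome (cis / coupling).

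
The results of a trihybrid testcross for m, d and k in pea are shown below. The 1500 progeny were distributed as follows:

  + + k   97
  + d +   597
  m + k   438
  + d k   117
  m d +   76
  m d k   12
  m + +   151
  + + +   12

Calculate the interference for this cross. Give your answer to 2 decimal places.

0.37

The two most frequent reciprocal classes, m + k and + d +, are the parental types, so the F1 was m + k / + d +.
The two rarest classes, m d k and + + +, are the double crossovers. Comparing them with the parentals, only the d allele has switched, so d is the middle locus and the order is k – d – m.
k–d: (268 + 24)/1500 = 0.1947; d–m: (173 + 24)/1500 = 0.1313.
Expected DCO frequency = 0.1947 × 0.1313 ≈ 0.02556; observed = 24/1500 ≈ 0.01600.
Coefficient of coincidence = 0.01600/0.02556 ≈ 0.63; interference = 1 − 0.63 = 0.37.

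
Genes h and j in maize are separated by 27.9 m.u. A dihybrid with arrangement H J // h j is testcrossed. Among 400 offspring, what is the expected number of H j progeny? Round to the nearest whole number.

56

A map distance of 27.9 m.u. corresponds to a recombination frequency of 0.279.
The F1 is H J / h j, so H j is a recombinant gamete class with expected frequency r/2 = 0.279/2 = 0.1395.
Expected number = 0.1395 × 400 = 55.80 ≈ 56.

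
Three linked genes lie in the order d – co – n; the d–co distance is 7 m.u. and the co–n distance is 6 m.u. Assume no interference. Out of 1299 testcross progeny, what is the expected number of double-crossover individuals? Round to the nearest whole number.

5

Map distances give recombination frequencies of 0.070 and 0.060 for the two intervals.
With no interference, expected double-crossover frequency = 0.070 × 0.060 = 0.00420.
Expected number = 0.00420 × 1299 = 5.46 ≈ 5.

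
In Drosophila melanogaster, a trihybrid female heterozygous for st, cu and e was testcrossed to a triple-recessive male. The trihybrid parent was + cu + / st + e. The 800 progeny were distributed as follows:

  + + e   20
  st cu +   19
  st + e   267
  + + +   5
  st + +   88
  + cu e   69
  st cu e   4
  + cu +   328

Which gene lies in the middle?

cu

The two rarest classes, + + + and st cu e, are the double crossovers. Comparing them with the parentals, only the cu allele has switched, so cu is the middle locus and the order is st – cu – e.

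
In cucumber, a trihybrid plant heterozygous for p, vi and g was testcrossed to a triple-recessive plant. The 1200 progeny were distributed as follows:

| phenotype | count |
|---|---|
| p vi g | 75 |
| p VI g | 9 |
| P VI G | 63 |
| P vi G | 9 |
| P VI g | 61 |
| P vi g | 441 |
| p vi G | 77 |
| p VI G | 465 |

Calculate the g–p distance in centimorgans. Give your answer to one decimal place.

13.0 centimorgans

The two most frequent reciprocal classes, p VI G and P vi g, are the parental types, so the F1 was p VI G / P vi g.
The two rarest classes, p VI g and P vi G, are the double crossovers. Comparing them with the parentals, only the g allele has switched, so g is the middle locus and the order is vi – g – p.
Crossovers in the g–p interval produce the single-crossover classes P VI G and p vi g (63 + 75 = 138) plus the double crossovers (18).
RF(g–p) = (138 + 18) / 1200 = 156/1200 = 0.1300 → 13.0 centimorgans.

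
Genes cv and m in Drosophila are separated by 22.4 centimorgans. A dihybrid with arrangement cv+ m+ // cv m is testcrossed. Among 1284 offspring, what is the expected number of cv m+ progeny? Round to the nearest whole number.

A map distance of 22.4 centimorgans corresponds to a recombination frequency of 0.224.
The F1 is cv+ m+ / cv m, so cv m+ is a recombinant gamete class with expected frequency r/2 = 0.224/2 = 0.1120.
Expected number = 0.1120 × 1284 = 143.81 ≈ 144.

144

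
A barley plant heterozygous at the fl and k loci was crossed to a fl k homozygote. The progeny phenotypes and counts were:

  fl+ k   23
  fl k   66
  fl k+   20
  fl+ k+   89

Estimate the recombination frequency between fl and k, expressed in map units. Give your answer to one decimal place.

The two most frequent classes, fl+ k+ (89) and fl k (66), are the parental types, so the F1 was fl+ k+ / fl k.
The recombinant classes are fl+ k and fl k+: 23 + 20 = 43.
Recombination frequency = 43/198 = 0.2172 ≈ 21.7%, i.e. 21.7 map units.

21.7 map units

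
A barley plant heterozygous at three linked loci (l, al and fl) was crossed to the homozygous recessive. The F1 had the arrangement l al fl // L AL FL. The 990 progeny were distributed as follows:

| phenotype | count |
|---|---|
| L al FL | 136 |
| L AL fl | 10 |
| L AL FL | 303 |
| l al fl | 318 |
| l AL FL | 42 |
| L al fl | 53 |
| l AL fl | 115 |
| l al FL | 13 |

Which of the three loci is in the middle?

The two rarest classes, l al FL and L AL fl, are the double crossovers. Comparing them with the parentals, only the fl allele has switched, so fl is the middle locus and the order is al – fl – l.

fl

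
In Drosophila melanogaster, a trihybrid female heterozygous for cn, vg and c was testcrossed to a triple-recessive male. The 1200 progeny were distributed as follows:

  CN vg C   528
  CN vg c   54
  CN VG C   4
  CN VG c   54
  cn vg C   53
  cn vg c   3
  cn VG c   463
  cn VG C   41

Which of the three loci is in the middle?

The two most frequent reciprocal classes, cn VG c and CN vg C, are the parental types, so the F1 was cn VG c / CN vg C.
The two rarest classes, cn vg c and CN VG C, are the double crossovers. Comparing them with the parentals, only the vg allele has switched, so vg is the middle locus and the order is cn – vg – c.

vg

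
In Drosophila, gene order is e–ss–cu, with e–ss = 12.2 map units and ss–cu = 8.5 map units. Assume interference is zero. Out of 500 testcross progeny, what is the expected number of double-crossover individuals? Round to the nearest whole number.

5

Map distances give recombination frequencies of 0.122 and 0.085 for the two intervals.
With no interference, expected double-crossover frequency = 0.122 × 0.085 = 0.01037.
Expected number = 0.01037 × 500 = 5.19 ≈ 5.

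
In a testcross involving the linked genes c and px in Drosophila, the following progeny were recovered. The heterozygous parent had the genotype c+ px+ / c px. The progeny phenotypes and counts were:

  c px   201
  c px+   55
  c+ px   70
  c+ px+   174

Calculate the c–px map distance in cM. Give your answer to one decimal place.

The recombinant classes are c+ px and c px+: 70 + 55 = 125.
Recombination frequency = 125/500 = 0.2500 ≈ 25.0%, i.e. 25.0 cM.

25.0 cM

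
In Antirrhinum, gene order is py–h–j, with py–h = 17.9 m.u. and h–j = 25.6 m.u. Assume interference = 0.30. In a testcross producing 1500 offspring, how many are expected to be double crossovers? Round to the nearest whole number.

48

Map distances give recombination frequencies of 0.179 and 0.256 for the two intervals.
With interference 0.30 (so coincidence = 0.70), expected double-crossover frequency = 0.179 × 0.256 × 0.70 = 0.03208.
Expected number = 0.03208 × 1500 = 48.12 ≈ 48.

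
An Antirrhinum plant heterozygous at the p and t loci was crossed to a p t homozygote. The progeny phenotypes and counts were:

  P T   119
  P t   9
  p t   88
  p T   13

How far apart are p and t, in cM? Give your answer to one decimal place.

9.6 cM

The two most frequent classes, P T (119) and p t (88), are the parental types, so the F1 was P T / p t.
The recombinant classes are P t and p T: 9 + 13 = 22.
Recombination frequency = 22/229 = 0.0961 ≈ 9.6%, i.e. 9.6 cM.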